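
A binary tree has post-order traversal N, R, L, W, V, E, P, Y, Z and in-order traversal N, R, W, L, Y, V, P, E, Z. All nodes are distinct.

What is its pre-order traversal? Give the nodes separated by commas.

Z, Y, W, R, N, L, P, V, E

The last element of post-order is the root; it splits in-order into left and right subtrees.
Root Z: left subtree has 8 nodes {N, R, W, L, Y, V, P, E}, right has 0 { }.
  Root Y: left subtree has 4 nodes {N, R, W, L}, right has 3 {V, P, E}.
    Root W: left subtree has 2 nodes {N, R}, right has 1 {L}.
      Root R: left subtree has 1 node {N}, right has 0 { }.
    Root P: left subtree has 1 node {V}, right has 1 {E}.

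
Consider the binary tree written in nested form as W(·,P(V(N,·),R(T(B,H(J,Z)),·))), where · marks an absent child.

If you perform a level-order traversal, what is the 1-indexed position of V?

Level-order visits nodes level by level from the root, left to right within each level.
Level 0: W
Level 1: P
Level 2: V, R
Level 3: N, T
Level 4: B, H
Level 5: J, Z
Full level-order sequence: W, P, V, R, N, T, B, H, J, Z.

3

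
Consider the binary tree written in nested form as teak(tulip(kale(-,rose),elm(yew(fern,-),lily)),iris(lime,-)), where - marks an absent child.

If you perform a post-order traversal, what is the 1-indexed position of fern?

3

Post-order visits the left subtree, then the right subtree, then the node.
At teak: go left to tulip.
  At tulip: go left to kale.
    At kale: no left child.
    At kale: go right to rose.
      rose is a leaf — visit rose.
    Visit kale.
  At tulip: go right to elm.
    At elm: go left to yew.
      At yew: go left to fern.
        fern is a leaf — visit fern.
      At yew: no right child.
      Visit yew.
    At elm: go right to lily.
      lily is a leaf — visit lily.
    Visit elm.
  Visit tulip.
At teak: go right to iris.
  At iris: go left to lime.
    lime is a leaf — visit lime.
  At iris: no right child.
  Visit iris.
Visit teak.
Full post-order sequence: rose, kale, fern, yew, lily, elm, tulip, lime, iris, teak.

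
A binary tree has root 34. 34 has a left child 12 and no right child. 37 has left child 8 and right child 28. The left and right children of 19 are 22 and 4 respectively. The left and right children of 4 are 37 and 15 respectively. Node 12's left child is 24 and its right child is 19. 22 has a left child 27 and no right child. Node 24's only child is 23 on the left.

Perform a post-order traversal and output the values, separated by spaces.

23 24 27 22 8 28 37 15 4 19 12 34

Post-order visits the left subtree, then the right subtree, then the node.
At 34: go left to 12.
  At 12: go left to 24.
    At 24: go left to 23.
      23 is a leaf — visit 23.
    At 24: no right child.
    Visit 24.
  At 12: go right to 19.
    At 19: go left to 22.
      At 22: go left to 27.
        27 is a leaf — visit 27.
      At 22: no right child.
      Visit 22.
    At 19: go right to 4.
      At 4: go left to 37.
        At 37: go left to 8.
          8 is a leaf — visit 8.
        At 37: go right to 28.
          28 is a leaf — visit 28.
        Visit 37.
      At 4: go right to 15.
        15 is a leaf — visit 15.
      Visit 4.
    Visit 19.
  Visit 12.
At 34: no right child.
Visit 34.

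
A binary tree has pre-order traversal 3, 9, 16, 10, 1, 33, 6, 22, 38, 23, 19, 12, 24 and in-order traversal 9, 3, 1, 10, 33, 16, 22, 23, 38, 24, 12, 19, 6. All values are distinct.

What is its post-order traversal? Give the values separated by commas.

The first element of pre-order is the root; it splits in-order into left and right subtrees.
Root 3: left subtree has 1 node {9}, right has 11 {1, 10, 33, 16, 22, 23, 38, 24, 12, 19, 6}.
  Root 16: left subtree has 3 nodes {1, 10, 33}, right has 7 {22, 23, 38, 24, 12, 19, 6}.
    Root 10: left subtree has 1 node {1}, right has 1 {33}.
    Root 6: left subtree has 6 nodes {22, 23, 38, 24, 12, 19}, right has 0 { }.
      Root 22: left subtree has 0 nodes { }, right has 5 {23, 38, 24, 12, 19}.
        Root 38: left subtree has 1 node {23}, right has 3 {24, 12, 19}.
          Root 19: left subtree has 2 nodes {24, 12}, right has 0 { }.
            Root 12: left subtree has 1 node {24}, right has 0 { }.

9, 1, 33, 10, 23, 24, 12, 19, 38, 22, 6, 16, 3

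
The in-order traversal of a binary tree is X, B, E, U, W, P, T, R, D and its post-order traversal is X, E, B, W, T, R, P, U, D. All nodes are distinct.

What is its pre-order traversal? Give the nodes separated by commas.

D, U, B, X, E, P, W, R, T

The last element of post-order is the root; it splits in-order into left and right subtrees.
Root D: left subtree has 8 nodes {X, B, E, U, W, P, T, R}, right has 0 { }.
  Root U: left subtree has 3 nodes {X, B, E}, right has 4 {W, P, T, R}.
    Root B: left subtree has 1 node {X}, right has 1 {E}.
    Root P: left subtree has 1 node {W}, right has 2 {T, R}.
      Root R: left subtree has 1 node {T}, right has 0 { }.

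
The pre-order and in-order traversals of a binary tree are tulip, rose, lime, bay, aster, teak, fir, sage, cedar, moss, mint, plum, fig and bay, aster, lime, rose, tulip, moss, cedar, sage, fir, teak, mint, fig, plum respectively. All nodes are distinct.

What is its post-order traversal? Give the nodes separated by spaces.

The first element of pre-order is the root; it splits in-order into left and right subtrees.
Root tulip: left subtree has 4 nodes {bay, aster, lime, rose}, right has 8 {moss, cedar, sage, fir, teak, mint, fig, plum}.
  Root rose: left subtree has 3 nodes {bay, aster, lime}, right has 0 { }.
    Root lime: left subtree has 2 nodes {bay, aster}, right has 0 { }.
      Root bay: left subtree has 0 nodes { }, right has 1 {aster}.
  Root teak: left subtree has 4 nodes {moss, cedar, sage, fir}, right has 3 {mint, fig, plum}.
    Root fir: left subtree has 3 nodes {moss, cedar, sage}, right has 0 { }.
      Root sage: left subtree has 2 nodes {moss, cedar}, right has 0 { }.
        Root cedar: left subtree has 1 node {moss}, right has 0 { }.
    Root mint: left subtree has 0 nodes { }, right has 2 {fig, plum}.
      Root plum: left subtree has 1 node {fig}, right has 0 { }.

aster bay lime rose moss cedar sage fir fig plum mint teak tulip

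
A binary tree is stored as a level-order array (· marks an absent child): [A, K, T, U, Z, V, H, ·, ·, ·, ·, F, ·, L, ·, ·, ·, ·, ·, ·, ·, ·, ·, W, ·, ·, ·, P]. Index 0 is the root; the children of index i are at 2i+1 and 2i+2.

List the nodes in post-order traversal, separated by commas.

U, Z, K, W, F, V, P, L, H, T, A

Post-order visits the left subtree, then the right subtree, then the node.
At A: go left to K.
  At K: go left to U.
    U is a leaf — visit U.
  At K: go right to Z.
    Z is a leaf — visit Z.
  Visit K.
At A: go right to T.
  At T: go left to V.
    At V: go left to F.
      At F: go left to W.
        W is a leaf — visit W.
      At F: no right child.
      Visit F.
    At V: no right child.
    Visit V.
  At T: go right to H.
    At H: go left to L.
      At L: go left to P.
        P is a leaf — visit P.
      At L: no right child.
      Visit L.
    At H: no right child.
    Visit H.
  Visit T.
Visit A.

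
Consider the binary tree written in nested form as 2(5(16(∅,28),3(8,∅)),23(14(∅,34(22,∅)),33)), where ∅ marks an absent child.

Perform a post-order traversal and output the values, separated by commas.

Post-order visits the left subtree, then the right subtree, then the node.
At 2: go left to 5.
  At 5: go left to 16.
    At 16: no left child.
    At 16: go right to 28.
      28 is a leaf — visit 28.
    Visit 16.
  At 5: go right to 3.
    At 3: go left to 8.
      8 is a leaf — visit 8.
    At 3: no right child.
    Visit 3.
  Visit 5.
At 2: go right to 23.
  At 23: go left to 14.
    At 14: no left child.
    At 14: go right to 34.
      At 34: go left to 22.
        22 is a leaf — visit 22.
      At 34: no right child.
      Visit 34.
    Visit 14.
  At 23: go right to 33.
    33 is a leaf — visit 33.
  Visit 23.
Visit 2.

28, 16, 8, 3, 5, 22, 34, 14, 33, 23, 2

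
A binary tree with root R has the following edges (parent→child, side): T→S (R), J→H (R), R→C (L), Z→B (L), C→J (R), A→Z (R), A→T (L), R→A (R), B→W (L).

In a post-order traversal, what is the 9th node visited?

Post-order visits the left subtree, then the right subtree, then the node.
At R: go left to C.
  At C: no left child.
  At C: go right to J.
    At J: no left child.
    At J: go right to H.
      H is a leaf — visit H.
    Visit J.
  Visit C.
At R: go right to A.
  At A: go left to T.
    At T: no left child.
    At T: go right to S.
      S is a leaf — visit S.
    Visit T.
  At A: go right to Z.
    At Z: go left to B.
      At B: go left to W.
        W is a leaf — visit W.
      At B: no right child.
      Visit B.
    At Z: no right child.
    Visit Z.
  Visit A.
Visit R.
Full post-order sequence: H, J, C, S, T, W, B, Z, A, R.

A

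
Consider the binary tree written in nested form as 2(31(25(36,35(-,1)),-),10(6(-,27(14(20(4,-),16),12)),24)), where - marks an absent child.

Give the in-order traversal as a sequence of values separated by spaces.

In-order visits the left subtree, then the node, then the right subtree.
At 2: go left to 31.
  At 31: go left to 25.
    At 25: go left to 36.
      36 is a leaf — visit 36.
    Visit 25.
    At 25: go right to 35.
      At 35: no left child.
      Visit 35.
      At 35: go right to 1.
        1 is a leaf — visit 1.
  Visit 31.
  At 31: no right child.
Visit 2.
At 2: go right to 10.
  At 10: go left to 6.
    At 6: no left child.
    Visit 6.
    At 6: go right to 27.
      At 27: go left to 14.
        At 14: go left to 20.
          At 20: go left to 4.
            4 is a leaf — visit 4.
          Visit 20.
          At 20: no right child.
        Visit 14.
        At 14: go right to 16.
          16 is a leaf — visit 16.
      Visit 27.
      At 27: go right to 12.
        12 is a leaf — visit 12.
  Visit 10.
  At 10: go right to 24.
    24 is a leaf — visit 24.

36 25 35 1 31 2 6 4 20 14 16 27 12 10 24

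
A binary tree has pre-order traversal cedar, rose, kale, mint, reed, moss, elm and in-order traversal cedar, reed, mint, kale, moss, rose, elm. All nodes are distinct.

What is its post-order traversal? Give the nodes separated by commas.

The first element of pre-order is the root; it splits in-order into left and right subtrees.
Root cedar: left subtree has 0 nodes { }, right has 6 {reed, mint, kale, moss, rose, elm}.
  Root rose: left subtree has 4 nodes {reed, mint, kale, moss}, right has 1 {elm}.
    Root kale: left subtree has 2 nodes {reed, mint}, right has 1 {moss}.
      Root mint: left subtree has 1 node {reed}, right has 0 { }.

reed, mint, moss, kale, elm, rose, cedar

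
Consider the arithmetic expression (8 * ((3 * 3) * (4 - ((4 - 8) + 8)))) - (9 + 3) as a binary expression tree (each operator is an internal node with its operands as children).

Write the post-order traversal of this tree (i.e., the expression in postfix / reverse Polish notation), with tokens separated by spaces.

8 3 3 * 4 4 8 - 8 + - * * 9 3 + -

Post-order on an expression tree gives postfix notation: for each operator, emit left operand, right operand, then the operator.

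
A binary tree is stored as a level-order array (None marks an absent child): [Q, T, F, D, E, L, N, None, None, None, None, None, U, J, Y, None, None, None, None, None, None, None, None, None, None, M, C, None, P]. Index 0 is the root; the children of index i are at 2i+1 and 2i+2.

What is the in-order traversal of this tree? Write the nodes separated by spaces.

In-order visits the left subtree, then the node, then the right subtree.
At Q: go left to T.
  At T: go left to D.
    D is a leaf — visit D.
  Visit T.
  At T: go right to E.
    E is a leaf — visit E.
Visit Q.
At Q: go right to F.
  At F: go left to L.
    At L: no left child.
    Visit L.
    At L: go right to U.
      At U: go left to M.
        M is a leaf — visit M.
      Visit U.
      At U: go right to C.
        C is a leaf — visit C.
  Visit F.
  At F: go right to N.
    At N: go left to J.
      At J: no left child.
      Visit J.
      At J: go right to P.
        P is a leaf — visit P.
    Visit N.
    At N: go right to Y.
      Y is a leaf — visit Y.

D T E Q L M U C F J P N Y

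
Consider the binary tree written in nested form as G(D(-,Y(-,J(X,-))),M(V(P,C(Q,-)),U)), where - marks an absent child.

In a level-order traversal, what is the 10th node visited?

Level-order visits nodes level by level from the root, left to right within each level.
Level 0: G
Level 1: D, M
Level 2: Y, V, U
Level 3: J, P, C
Level 4: X, Q
Full level-order sequence: G, D, M, Y, V, U, J, P, C, X, Q.

X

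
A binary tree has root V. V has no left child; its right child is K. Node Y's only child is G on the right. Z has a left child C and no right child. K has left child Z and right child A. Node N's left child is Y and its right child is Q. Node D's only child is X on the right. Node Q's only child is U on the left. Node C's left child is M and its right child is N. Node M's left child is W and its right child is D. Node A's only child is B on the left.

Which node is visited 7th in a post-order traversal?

Post-order visits the left subtree, then the right subtree, then the node.
At V: no left child.
At V: go right to K.
  At K: go left to Z.
    At Z: go left to C.
      At C: go left to M.
        At M: go left to W.
          W is a leaf — visit W.
        At M: go right to D.
          At D: no left child.
          At D: go right to X.
            X is a leaf — visit X.
          Visit D.
        Visit M.
      At C: go right to N.
        At N: go left to Y.
          At Y: no left child.
          At Y: go right to G.
            G is a leaf — visit G.
          Visit Y.
        At N: go right to Q.
          At Q: go left to U.
            U is a leaf — visit U.
          At Q: no right child.
          Visit Q.
        Visit N.
      Visit C.
    At Z: no right child.
    Visit Z.
  At K: go right to A.
    At A: go left to B.
      B is a leaf — visit B.
    At A: no right child.
    Visit A.
  Visit K.
Visit V.
Full post-order sequence: W, X, D, M, G, Y, U, Q, N, C, Z, B, A, K, V.

U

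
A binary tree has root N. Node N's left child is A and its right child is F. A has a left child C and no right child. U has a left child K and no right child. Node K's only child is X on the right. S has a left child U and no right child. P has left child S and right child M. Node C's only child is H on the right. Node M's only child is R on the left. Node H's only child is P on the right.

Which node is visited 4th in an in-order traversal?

X

In-order visits the left subtree, then the node, then the right subtree.
At N: go left to A.
  At A: go left to C.
    At C: no left child.
    Visit C.
    At C: go right to H.
      At H: no left child.
      Visit H.
      At H: go right to P.
        At P: go left to S.
          At S: go left to U.
            At U: go left to K.
              At K: no left child.
              Visit K.
              At K: go right to X.
                X is a leaf — visit X.
            Visit U.
            At U: no right child.
          Visit S.
          At S: no right child.
        Visit P.
        At P: go right to M.
          At M: go left to R.
            R is a leaf — visit R.
          Visit M.
          At M: no right child.
  Visit A.
  At A: no right child.
Visit N.
At N: go right to F.
  F is a leaf — visit F.
Full in-order sequence: C, H, K, X, U, S, P, R, M, A, N, F.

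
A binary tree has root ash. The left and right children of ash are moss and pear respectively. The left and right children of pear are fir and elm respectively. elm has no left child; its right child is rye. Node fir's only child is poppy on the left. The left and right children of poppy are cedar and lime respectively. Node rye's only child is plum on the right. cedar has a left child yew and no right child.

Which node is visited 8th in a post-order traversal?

Post-order visits the left subtree, then the right subtree, then the node.
At ash: go left to moss.
  moss is a leaf — visit moss.
At ash: go right to pear.
  At pear: go left to fir.
    At fir: go left to poppy.
      At poppy: go left to cedar.
        At cedar: go left to yew.
          yew is a leaf — visit yew.
        At cedar: no right child.
        Visit cedar.
      At poppy: go right to lime.
        lime is a leaf — visit lime.
      Visit poppy.
    At fir: no right child.
    Visit fir.
  At pear: go right to elm.
    At elm: no left child.
    At elm: go right to rye.
      At rye: no left child.
      At rye: go right to plum.
        plum is a leaf — visit plum.
      Visit rye.
    Visit elm.
  Visit pear.
Visit ash.
Full post-order sequence: moss, yew, cedar, lime, poppy, fir, plum, rye, elm, pear, ash.

rye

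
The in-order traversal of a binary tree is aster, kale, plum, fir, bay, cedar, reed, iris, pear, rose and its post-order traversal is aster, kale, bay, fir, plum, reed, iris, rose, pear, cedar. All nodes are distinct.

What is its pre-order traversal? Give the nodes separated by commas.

cedar, plum, kale, aster, fir, bay, pear, iris, reed, rose

The last element of post-order is the root; it splits in-order into left and right subtrees.
Root cedar: left subtree has 5 nodes {aster, kale, plum, fir, bay}, right has 4 {reed, iris, pear, rose}.
  Root plum: left subtree has 2 nodes {aster, kale}, right has 2 {fir, bay}.
    Root kale: left subtree has 1 node {aster}, right has 0 { }.
    Root fir: left subtree has 0 nodes { }, right has 1 {bay}.
  Root pear: left subtree has 2 nodes {reed, iris}, right has 1 {rose}.
    Root iris: left subtree has 1 node {reed}, right has 0 { }.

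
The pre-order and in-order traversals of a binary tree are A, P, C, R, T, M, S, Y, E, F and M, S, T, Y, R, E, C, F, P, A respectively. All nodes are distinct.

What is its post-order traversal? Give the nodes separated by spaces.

The first element of pre-order is the root; it splits in-order into left and right subtrees.
Root A: left subtree has 9 nodes {M, S, T, Y, R, E, C, F, P}, right has 0 { }.
  Root P: left subtree has 8 nodes {M, S, T, Y, R, E, C, F}, right has 0 { }.
    Root C: left subtree has 6 nodes {M, S, T, Y, R, E}, right has 1 {F}.
      Root R: left subtree has 4 nodes {M, S, T, Y}, right has 1 {E}.
        Root T: left subtree has 2 nodes {M, S}, right has 1 {Y}.
          Root M: left subtree has 0 nodes { }, right has 1 {S}.

S M Y T E R F C P A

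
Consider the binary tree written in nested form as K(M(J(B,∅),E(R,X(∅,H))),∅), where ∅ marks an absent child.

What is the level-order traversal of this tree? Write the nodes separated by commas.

Level-order visits nodes level by level from the root, left to right within each level.
Level 0: K
Level 1: M
Level 2: J, E
Level 3: B, R, X
Level 4: H

K, M, J, E, B, R, X, H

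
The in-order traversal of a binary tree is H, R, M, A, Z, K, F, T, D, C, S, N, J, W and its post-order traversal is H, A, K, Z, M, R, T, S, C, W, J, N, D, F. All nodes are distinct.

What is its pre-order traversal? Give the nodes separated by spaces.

The last element of post-order is the root; it splits in-order into left and right subtrees.
Root F: left subtree has 6 nodes {H, R, M, A, Z, K}, right has 7 {T, D, C, S, N, J, W}.
  Root R: left subtree has 1 node {H}, right has 4 {M, A, Z, K}.
    Root M: left subtree has 0 nodes { }, right has 3 {A, Z, K}.
      Root Z: left subtree has 1 node {A}, right has 1 {K}.
  Root D: left subtree has 1 node {T}, right has 5 {C, S, N, J, W}.
    Root N: left subtree has 2 nodes {C, S}, right has 2 {J, W}.
      Root C: left subtree has 0 nodes { }, right has 1 {S}.
      Root J: left subtree has 0 nodes { }, right has 1 {W}.

F R H M Z A K D T N C S J W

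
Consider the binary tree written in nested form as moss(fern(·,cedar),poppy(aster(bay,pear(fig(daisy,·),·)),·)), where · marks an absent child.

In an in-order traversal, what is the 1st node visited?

fern

In-order visits the left subtree, then the node, then the right subtree.
At moss: go left to fern.
  At fern: no left child.
  Visit fern.
  At fern: go right to cedar.
    cedar is a leaf — visit cedar.
Visit moss.
At moss: go right to poppy.
  At poppy: go left to aster.
    At aster: go left to bay.
      bay is a leaf — visit bay.
    Visit aster.
    At aster: go right to pear.
      At pear: go left to fig.
        At fig: go left to daisy.
          daisy is a leaf — visit daisy.
        Visit fig.
        At fig: no right child.
      Visit pear.
      At pear: no right child.
  Visit poppy.
  At poppy: no right child.
Full in-order sequence: fern, cedar, moss, bay, aster, daisy, fig, pear, poppy.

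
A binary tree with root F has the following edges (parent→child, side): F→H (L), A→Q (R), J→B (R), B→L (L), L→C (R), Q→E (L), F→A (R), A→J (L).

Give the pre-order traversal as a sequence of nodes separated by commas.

F, H, A, J, B, L, C, Q, E

Pre-order visits the node, then its left subtree, then its right subtree.
Visit F.
At F: go left to H.
  H is a leaf — visit H.
At F: go right to A.
  Visit A.
  At A: go left to J.
    Visit J.
    At J: no left child.
    At J: go right to B.
      Visit B.
      At B: go left to L.
        Visit L.
        At L: no left child.
        At L: go right to C.
          C is a leaf — visit C.
      At B: no right child.
  At A: go right to Q.
    Visit Q.
    At Q: go left to E.
      E is a leaf — visit E.
    At Q: no right child.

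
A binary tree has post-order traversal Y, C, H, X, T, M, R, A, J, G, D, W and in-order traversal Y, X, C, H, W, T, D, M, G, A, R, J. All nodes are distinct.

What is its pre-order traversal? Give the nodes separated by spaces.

W X Y H C D T G M J A R

The last element of post-order is the root; it splits in-order into left and right subtrees.
Root W: left subtree has 4 nodes {Y, X, C, H}, right has 7 {T, D, M, G, A, R, J}.
  Root X: left subtree has 1 node {Y}, right has 2 {C, H}.
    Root H: left subtree has 1 node {C}, right has 0 { }.
  Root D: left subtree has 1 node {T}, right has 5 {M, G, A, R, J}.
    Root G: left subtree has 1 node {M}, right has 3 {A, R, J}.
      Root J: left subtree has 2 nodes {A, R}, right has 0 { }.
        Root A: left subtree has 0 nodes { }, right has 1 {R}.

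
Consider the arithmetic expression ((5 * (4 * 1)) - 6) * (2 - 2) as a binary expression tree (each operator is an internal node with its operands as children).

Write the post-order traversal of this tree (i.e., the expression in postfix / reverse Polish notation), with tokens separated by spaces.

Post-order on an expression tree gives postfix notation: for each operator, emit left operand, right operand, then the operator.

5 4 1 * * 6 - 2 2 - *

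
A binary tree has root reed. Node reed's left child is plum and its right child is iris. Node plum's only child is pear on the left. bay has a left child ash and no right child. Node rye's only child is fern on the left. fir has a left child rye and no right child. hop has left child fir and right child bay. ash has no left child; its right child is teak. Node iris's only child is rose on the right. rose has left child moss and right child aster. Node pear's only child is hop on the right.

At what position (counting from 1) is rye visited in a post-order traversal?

2

Post-order visits the left subtree, then the right subtree, then the node.
At reed: go left to plum.
  At plum: go left to pear.
    At pear: no left child.
    At pear: go right to hop.
      At hop: go left to fir.
        At fir: go left to rye.
          At rye: go left to fern.
            fern is a leaf — visit fern.
          At rye: no right child.
          Visit rye.
        At fir: no right child.
        Visit fir.
      At hop: go right to bay.
        At bay: go left to ash.
          At ash: no left child.
          At ash: go right to teak.
            teak is a leaf — visit teak.
          Visit ash.
        At bay: no right child.
        Visit bay.
      Visit hop.
    Visit pear.
  At plum: no right child.
  Visit plum.
At reed: go right to iris.
  At iris: no left child.
  At iris: go right to rose.
    At rose: go left to moss.
      moss is a leaf — visit moss.
    At rose: go right to aster.
      aster is a leaf — visit aster.
    Visit rose.
  Visit iris.
Visit reed.
Full post-order sequence: fern, rye, fir, teak, ash, bay, hop, pear, plum, moss, aster, rose, iris, reed.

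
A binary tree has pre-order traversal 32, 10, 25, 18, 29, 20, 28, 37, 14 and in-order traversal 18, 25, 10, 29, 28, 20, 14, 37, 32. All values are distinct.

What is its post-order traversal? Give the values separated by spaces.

18 25 28 14 37 20 29 10 32

The first element of pre-order is the root; it splits in-order into left and right subtrees.
Root 32: left subtree has 8 nodes {18, 25, 10, 29, 28, 20, 14, 37}, right has 0 { }.
  Root 10: left subtree has 2 nodes {18, 25}, right has 5 {29, 28, 20, 14, 37}.
    Root 25: left subtree has 1 node {18}, right has 0 { }.
    Root 29: left subtree has 0 nodes { }, right has 4 {28, 20, 14, 37}.
      Root 20: left subtree has 1 node {28}, right has 2 {14, 37}.
        Root 37: left subtree has 1 node {14}, right has 0 { }.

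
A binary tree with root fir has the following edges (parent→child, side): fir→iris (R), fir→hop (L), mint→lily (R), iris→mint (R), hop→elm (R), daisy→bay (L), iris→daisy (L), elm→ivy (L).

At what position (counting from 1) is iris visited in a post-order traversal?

Post-order visits the left subtree, then the right subtree, then the node.
At fir: go left to hop.
  At hop: no left child.
  At hop: go right to elm.
    At elm: go left to ivy.
      ivy is a leaf — visit ivy.
    At elm: no right child.
    Visit elm.
  Visit hop.
At fir: go right to iris.
  At iris: go left to daisy.
    At daisy: go left to bay.
      bay is a leaf — visit bay.
    At daisy: no right child.
    Visit daisy.
  At iris: go right to mint.
    At mint: no left child.
    At mint: go right to lily.
      lily is a leaf — visit lily.
    Visit mint.
  Visit iris.
Visit fir.
Full post-order sequence: ivy, elm, hop, bay, daisy, lily, mint, iris, fir.

8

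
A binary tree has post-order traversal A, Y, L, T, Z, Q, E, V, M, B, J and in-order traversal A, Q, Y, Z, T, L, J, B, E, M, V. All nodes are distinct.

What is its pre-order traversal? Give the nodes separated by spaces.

The last element of post-order is the root; it splits in-order into left and right subtrees.
Root J: left subtree has 6 nodes {A, Q, Y, Z, T, L}, right has 4 {B, E, M, V}.
  Root Q: left subtree has 1 node {A}, right has 4 {Y, Z, T, L}.
    Root Z: left subtree has 1 node {Y}, right has 2 {T, L}.
      Root T: left subtree has 0 nodes { }, right has 1 {L}.
  Root B: left subtree has 0 nodes { }, right has 3 {E, M, V}.
    Root M: left subtree has 1 node {E}, right has 1 {V}.

J Q A Z Y T L B M E V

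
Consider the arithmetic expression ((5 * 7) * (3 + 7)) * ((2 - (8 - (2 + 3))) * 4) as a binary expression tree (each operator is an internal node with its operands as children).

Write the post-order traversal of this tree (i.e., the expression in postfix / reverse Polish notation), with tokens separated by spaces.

Post-order on an expression tree gives postfix notation: for each operator, emit left operand, right operand, then the operator.

5 7 * 3 7 + * 2 8 2 3 + - - 4 * *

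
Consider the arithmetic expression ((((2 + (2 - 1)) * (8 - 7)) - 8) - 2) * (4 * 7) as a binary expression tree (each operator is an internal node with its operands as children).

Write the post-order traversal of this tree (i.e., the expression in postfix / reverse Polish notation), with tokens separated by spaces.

Post-order on an expression tree gives postfix notation: for each operator, emit left operand, right operand, then the operator.

2 2 1 - + 8 7 - * 8 - 2 - 4 7 * *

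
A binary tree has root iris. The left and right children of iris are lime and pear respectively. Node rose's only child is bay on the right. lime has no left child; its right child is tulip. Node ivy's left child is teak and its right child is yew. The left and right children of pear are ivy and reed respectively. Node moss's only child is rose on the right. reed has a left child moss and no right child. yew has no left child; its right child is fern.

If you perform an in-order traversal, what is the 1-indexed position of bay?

11

In-order visits the left subtree, then the node, then the right subtree.
At iris: go left to lime.
  At lime: no left child.
  Visit lime.
  At lime: go right to tulip.
    tulip is a leaf — visit tulip.
Visit iris.
At iris: go right to pear.
  At pear: go left to ivy.
    At ivy: go left to teak.
      teak is a leaf — visit teak.
    Visit ivy.
    At ivy: go right to yew.
      At yew: no left child.
      Visit yew.
      At yew: go right to fern.
        fern is a leaf — visit fern.
  Visit pear.
  At pear: go right to reed.
    At reed: go left to moss.
      At moss: no left child.
      Visit moss.
      At moss: go right to rose.
        At rose: no left child.
        Visit rose.
        At rose: go right to bay.
          bay is a leaf — visit bay.
    Visit reed.
    At reed: no right child.
Full in-order sequence: lime, tulip, iris, teak, ivy, yew, fern, pear, moss, rose, bay, reed.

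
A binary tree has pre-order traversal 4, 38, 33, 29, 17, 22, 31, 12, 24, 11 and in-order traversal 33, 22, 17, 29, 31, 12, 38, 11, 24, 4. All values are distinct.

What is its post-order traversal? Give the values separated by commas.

The first element of pre-order is the root; it splits in-order into left and right subtrees.
Root 4: left subtree has 9 nodes {33, 22, 17, 29, 31, 12, 38, 11, 24}, right has 0 { }.
  Root 38: left subtree has 6 nodes {33, 22, 17, 29, 31, 12}, right has 2 {11, 24}.
    Root 33: left subtree has 0 nodes { }, right has 5 {22, 17, 29, 31, 12}.
      Root 29: left subtree has 2 nodes {22, 17}, right has 2 {31, 12}.
        Root 17: left subtree has 1 node {22}, right has 0 { }.
        Root 31: left subtree has 0 nodes { }, right has 1 {12}.
    Root 24: left subtree has 1 node {11}, right has 0 { }.

22, 17, 12, 31, 29, 33, 11, 24, 38, 4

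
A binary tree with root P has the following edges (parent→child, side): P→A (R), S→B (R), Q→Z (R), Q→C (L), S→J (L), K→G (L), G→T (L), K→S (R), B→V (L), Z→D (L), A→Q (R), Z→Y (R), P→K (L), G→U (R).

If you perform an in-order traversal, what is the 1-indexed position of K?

In-order visits the left subtree, then the node, then the right subtree.
At P: go left to K.
  At K: go left to G.
    At G: go left to T.
      T is a leaf — visit T.
    Visit G.
    At G: go right to U.
      U is a leaf — visit U.
  Visit K.
  At K: go right to S.
    At S: go left to J.
      J is a leaf — visit J.
    Visit S.
    At S: go right to B.
      At B: go left to V.
        V is a leaf — visit V.
      Visit B.
      At B: no right child.
Visit P.
At P: go right to A.
  At A: no left child.
  Visit A.
  At A: go right to Q.
    At Q: go left to C.
      C is a leaf — visit C.
    Visit Q.
    At Q: go right to Z.
      At Z: go left to D.
        D is a leaf — visit D.
      Visit Z.
      At Z: go right to Y.
        Y is a leaf — visit Y.
Full in-order sequence: T, G, U, K, J, S, V, B, P, A, C, Q, D, Z, Y.

4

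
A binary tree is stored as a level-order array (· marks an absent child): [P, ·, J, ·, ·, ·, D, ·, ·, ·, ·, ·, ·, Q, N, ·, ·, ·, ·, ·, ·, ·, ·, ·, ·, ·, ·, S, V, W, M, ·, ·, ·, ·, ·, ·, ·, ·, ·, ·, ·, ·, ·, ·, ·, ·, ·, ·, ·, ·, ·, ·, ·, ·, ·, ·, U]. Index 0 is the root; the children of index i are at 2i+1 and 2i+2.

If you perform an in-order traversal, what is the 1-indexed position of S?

3

In-order visits the left subtree, then the node, then the right subtree.
At P: no left child.
Visit P.
At P: go right to J.
  At J: no left child.
  Visit J.
  At J: go right to D.
    At D: go left to Q.
      At Q: go left to S.
        S is a leaf — visit S.
      Visit Q.
      At Q: go right to V.
        At V: go left to U.
          U is a leaf — visit U.
        Visit V.
        At V: no right child.
    Visit D.
    At D: go right to N.
      At N: go left to W.
        W is a leaf — visit W.
      Visit N.
      At N: go right to M.
        M is a leaf — visit M.
Full in-order sequence: P, J, S, Q, U, V, D, W, N, M.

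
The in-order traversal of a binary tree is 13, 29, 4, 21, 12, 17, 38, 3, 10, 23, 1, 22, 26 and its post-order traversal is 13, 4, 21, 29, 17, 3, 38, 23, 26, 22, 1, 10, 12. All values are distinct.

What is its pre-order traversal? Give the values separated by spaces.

The last element of post-order is the root; it splits in-order into left and right subtrees.
Root 12: left subtree has 4 nodes {13, 29, 4, 21}, right has 8 {17, 38, 3, 10, 23, 1, 22, 26}.
  Root 29: left subtree has 1 node {13}, right has 2 {4, 21}.
    Root 21: left subtree has 1 node {4}, right has 0 { }.
  Root 10: left subtree has 3 nodes {17, 38, 3}, right has 4 {23, 1, 22, 26}.
    Root 38: left subtree has 1 node {17}, right has 1 {3}.
    Root 1: left subtree has 1 node {23}, right has 2 {22, 26}.
      Root 22: left subtree has 0 nodes { }, right has 1 {26}.

12 29 13 21 4 10 38 17 3 1 23 22 26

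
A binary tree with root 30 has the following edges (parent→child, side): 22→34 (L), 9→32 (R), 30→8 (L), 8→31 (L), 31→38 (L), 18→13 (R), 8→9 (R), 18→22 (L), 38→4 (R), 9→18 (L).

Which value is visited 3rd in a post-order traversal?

31

Post-order visits the left subtree, then the right subtree, then the node.
At 30: go left to 8.
  At 8: go left to 31.
    At 31: go left to 38.
      At 38: no left child.
      At 38: go right to 4.
        4 is a leaf — visit 4.
      Visit 38.
    At 31: no right child.
    Visit 31.
  At 8: go right to 9.
    At 9: go left to 18.
      At 18: go left to 22.
        At 22: go left to 34.
          34 is a leaf — visit 34.
        At 22: no right child.
        Visit 22.
      At 18: go right to 13.
        13 is a leaf — visit 13.
      Visit 18.
    At 9: go right to 32.
      32 is a leaf — visit 32.
    Visit 9.
  Visit 8.
At 30: no right child.
Visit 30.
Full post-order sequence: 4, 38, 31, 34, 22, 13, 18, 32, 9, 8, 30.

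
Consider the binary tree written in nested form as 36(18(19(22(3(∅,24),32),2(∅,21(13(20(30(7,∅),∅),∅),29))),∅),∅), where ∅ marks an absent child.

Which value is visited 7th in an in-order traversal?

In-order visits the left subtree, then the node, then the right subtree.
At 36: go left to 18.
  At 18: go left to 19.
    At 19: go left to 22.
      At 22: go left to 3.
        At 3: no left child.
        Visit 3.
        At 3: go right to 24.
          24 is a leaf — visit 24.
      Visit 22.
      At 22: go right to 32.
        32 is a leaf — visit 32.
    Visit 19.
    At 19: go right to 2.
      At 2: no left child.
      Visit 2.
      At 2: go right to 21.
        At 21: go left to 13.
          At 13: go left to 20.
            At 20: go left to 30.
              At 30: go left to 7.
                7 is a leaf — visit 7.
              Visit 30.
              At 30: no right child.
            Visit 20.
            At 20: no right child.
          Visit 13.
          At 13: no right child.
        Visit 21.
        At 21: go right to 29.
          29 is a leaf — visit 29.
  Visit 18.
  At 18: no right child.
Visit 36.
At 36: no right child.
Full in-order sequence: 3, 24, 22, 32, 19, 2, 7, 30, 20, 13, 21, 29, 18, 36.

7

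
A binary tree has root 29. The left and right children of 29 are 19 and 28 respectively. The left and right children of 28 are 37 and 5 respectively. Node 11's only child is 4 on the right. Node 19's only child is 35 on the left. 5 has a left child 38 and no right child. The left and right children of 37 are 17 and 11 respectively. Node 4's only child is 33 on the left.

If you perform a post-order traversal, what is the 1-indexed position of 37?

7

Post-order visits the left subtree, then the right subtree, then the node.
At 29: go left to 19.
  At 19: go left to 35.
    35 is a leaf — visit 35.
  At 19: no right child.
  Visit 19.
At 29: go right to 28.
  At 28: go left to 37.
    At 37: go left to 17.
      17 is a leaf — visit 17.
    At 37: go right to 11.
      At 11: no left child.
      At 11: go right to 4.
        At 4: go left to 33.
          33 is a leaf — visit 33.
        At 4: no right child.
        Visit 4.
      Visit 11.
    Visit 37.
  At 28: go right to 5.
    At 5: go left to 38.
      38 is a leaf — visit 38.
    At 5: no right child.
    Visit 5.
  Visit 28.
Visit 29.
Full post-order sequence: 35, 19, 17, 33, 4, 11, 37, 38, 5, 28, 29.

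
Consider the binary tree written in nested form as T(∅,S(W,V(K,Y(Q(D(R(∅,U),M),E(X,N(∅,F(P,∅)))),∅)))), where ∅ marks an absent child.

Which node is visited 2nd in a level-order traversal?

Level-order visits nodes level by level from the root, left to right within each level.
Level 0: T
Level 1: S
Level 2: W, V
Level 3: K, Y
Level 4: Q
Level 5: D, E
Level 6: R, M, X, N
Level 7: U, F
Level 8: P
Full level-order sequence: T, S, W, V, K, Y, Q, D, E, R, M, X, N, U, F, P.

S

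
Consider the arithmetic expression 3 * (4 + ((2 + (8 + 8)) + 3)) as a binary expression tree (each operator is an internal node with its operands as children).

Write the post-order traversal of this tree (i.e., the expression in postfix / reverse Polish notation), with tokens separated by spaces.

3 4 2 8 8 + + 3 + + *

Post-order on an expression tree gives postfix notation: for each operator, emit left operand, right operand, then the operator.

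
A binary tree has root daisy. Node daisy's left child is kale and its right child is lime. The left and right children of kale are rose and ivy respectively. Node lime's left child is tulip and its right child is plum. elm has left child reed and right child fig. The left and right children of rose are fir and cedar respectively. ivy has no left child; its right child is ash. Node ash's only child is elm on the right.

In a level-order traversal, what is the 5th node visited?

ivy

Level-order visits nodes level by level from the root, left to right within each level.
Level 0: daisy
Level 1: kale, lime
Level 2: rose, ivy, tulip, plum
Level 3: fir, cedar, ash
Level 4: elm
Level 5: reed, fig
Full level-order sequence: daisy, kale, lime, rose, ivy, tulip, plum, fir, cedar, ash, elm, reed, fig.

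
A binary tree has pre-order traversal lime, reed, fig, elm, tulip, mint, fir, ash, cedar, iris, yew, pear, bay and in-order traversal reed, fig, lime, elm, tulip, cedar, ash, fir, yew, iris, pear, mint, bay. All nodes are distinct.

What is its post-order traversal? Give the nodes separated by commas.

fig, reed, cedar, ash, yew, pear, iris, fir, bay, mint, tulip, elm, lime

The first element of pre-order is the root; it splits in-order into left and right subtrees.
Root lime: left subtree has 2 nodes {reed, fig}, right has 10 {elm, tulip, cedar, ash, fir, yew, iris, pear, mint, bay}.
  Root reed: left subtree has 0 nodes { }, right has 1 {fig}.
  Root elm: left subtree has 0 nodes { }, right has 9 {tulip, cedar, ash, fir, yew, iris, pear, mint, bay}.
    Root tulip: left subtree has 0 nodes { }, right has 8 {cedar, ash, fir, yew, iris, pear, mint, bay}.
      Root mint: left subtree has 6 nodes {cedar, ash, fir, yew, iris, pear}, right has 1 {bay}.
        Root fir: left subtree has 2 nodes {cedar, ash}, right has 3 {yew, iris, pear}.
          Root ash: left subtree has 1 node {cedar}, right has 0 { }.
          Root iris: left subtree has 1 node {yew}, right has 1 {pear}.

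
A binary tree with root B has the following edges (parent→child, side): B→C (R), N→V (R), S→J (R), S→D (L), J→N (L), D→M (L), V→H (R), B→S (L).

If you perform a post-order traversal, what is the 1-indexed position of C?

Post-order visits the left subtree, then the right subtree, then the node.
At B: go left to S.
  At S: go left to D.
    At D: go left to M.
      M is a leaf — visit M.
    At D: no right child.
    Visit D.
  At S: go right to J.
    At J: go left to N.
      At N: no left child.
      At N: go right to V.
        At V: no left child.
        At V: go right to H.
          H is a leaf — visit H.
        Visit V.
      Visit N.
    At J: no right child.
    Visit J.
  Visit S.
At B: go right to C.
  C is a leaf — visit C.
Visit B.
Full post-order sequence: M, D, H, V, N, J, S, C, B.

8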